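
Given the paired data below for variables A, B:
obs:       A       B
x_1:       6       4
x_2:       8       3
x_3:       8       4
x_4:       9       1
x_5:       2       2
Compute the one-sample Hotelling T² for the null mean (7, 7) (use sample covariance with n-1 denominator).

Step 1 — sample mean vector:
  mean(A) = (6 + 8 + 8 + 9 + 2) / 5 = 33/5 = 6.6
  mean(B) = (4 + 3 + 4 + 1 + 2) / 5 = 14/5 = 2.8
  x̄ = (6.6, 2.8),  deviation x̄ - mu_0 = (6.6, 2.8) - (7, 7) = (-0.4, -4.2).

Step 2 — sample covariance matrix, S[i,j] = (1/(n-1)) · Σ_k (x_{k,i} - mean_i) · (x_{k,j} - mean_j), divisor n-1 = 4:
  S[A,A] = ((-0.6)·(-0.6) + (1.4)·(1.4) + (1.4)·(1.4) + (2.4)·(2.4) + (-4.6)·(-4.6)) / 4 = 31.2/4 = 7.8
  S[A,B] = ((-0.6)·(1.2) + (1.4)·(0.2) + (1.4)·(1.2) + (2.4)·(-1.8) + (-4.6)·(-0.8)) / 4 = 0.6/4 = 0.15
  S[B,B] = ((1.2)·(1.2) + (0.2)·(0.2) + (1.2)·(1.2) + (-1.8)·(-1.8) + (-0.8)·(-0.8)) / 4 = 6.8/4 = 1.7
  S = [[7.8, 0.15],
 [0.15, 1.7]].

Step 3 — invert S. det(S) = 7.8·1.7 - (0.15)² = 13.2375.
  S^{-1} = (1/det) · [[d, -b], [-b, a]] = [[0.1284, -0.0113],
 [-0.0113, 0.5892]].

Step 4 — quadratic form (x̄ - mu_0)^T · S^{-1} · (x̄ - mu_0):
  S^{-1} · (x̄ - mu_0) = (-0.0038, -2.4703),
  (x̄ - mu_0)^T · [...] = (-0.4)·(-0.0038) + (-4.2)·(-2.4703) = 10.3766.

Step 5 — scale by n: T² = 5 · 10.3766 = 51.8829.

T² ≈ 51.8829


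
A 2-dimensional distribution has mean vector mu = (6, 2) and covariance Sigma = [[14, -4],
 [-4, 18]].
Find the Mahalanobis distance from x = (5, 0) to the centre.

Step 1 — centre the observation: (x - mu) = (-1, -2).

Step 2 — invert Sigma. det(Sigma) = 14·18 - (-4)² = 236.
  Sigma^{-1} = (1/det) · [[d, -b], [-b, a]] = [[0.0763, 0.0169],
 [0.0169, 0.0593]].

Step 3 — form the quadratic (x - mu)^T · Sigma^{-1} · (x - mu):
  Sigma^{-1} · (x - mu) = (-0.1102, -0.1356).
  (x - mu)^T · [Sigma^{-1} · (x - mu)] = (-1)·(-0.1102) + (-2)·(-0.1356) = 0.3814.

Step 4 — take square root: d = √(0.3814) ≈ 0.6175.

d(x, mu) = √(0.3814) ≈ 0.6175


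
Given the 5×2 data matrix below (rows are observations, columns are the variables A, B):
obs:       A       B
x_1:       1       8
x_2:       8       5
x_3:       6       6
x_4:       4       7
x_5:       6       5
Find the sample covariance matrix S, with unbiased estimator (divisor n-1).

Step 1 — column means:
  mean(A) = (1 + 8 + 6 + 4 + 6) / 5 = 25/5 = 5
  mean(B) = (8 + 5 + 6 + 7 + 5) / 5 = 31/5 = 6.2

Step 2 — sample covariance S[i,j] = (1/(n-1)) · Σ_k (x_{k,i} - mean_i) · (x_{k,j} - mean_j), with n-1 = 4.
  S[A,A] = ((-4)·(-4) + (3)·(3) + (1)·(1) + (-1)·(-1) + (1)·(1)) / 4 = 28/4 = 7
  S[A,B] = ((-4)·(1.8) + (3)·(-1.2) + (1)·(-0.2) + (-1)·(0.8) + (1)·(-1.2)) / 4 = -13/4 = -3.25
  S[B,B] = ((1.8)·(1.8) + (-1.2)·(-1.2) + (-0.2)·(-0.2) + (0.8)·(0.8) + (-1.2)·(-1.2)) / 4 = 6.8/4 = 1.7

S is symmetric (S[j,i] = S[i,j]). Assembling:

S = [[7, -3.25],
 [-3.25, 1.7]]


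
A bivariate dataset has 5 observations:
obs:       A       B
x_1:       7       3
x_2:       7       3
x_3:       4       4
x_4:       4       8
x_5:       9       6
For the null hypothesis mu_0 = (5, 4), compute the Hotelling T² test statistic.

Step 1 — sample mean vector:
  mean(A) = (7 + 7 + 4 + 4 + 9) / 5 = 31/5 = 6.2
  mean(B) = (3 + 3 + 4 + 8 + 6) / 5 = 24/5 = 4.8
  x̄ = (6.2, 4.8),  deviation x̄ - mu_0 = (6.2, 4.8) - (5, 4) = (1.2, 0.8).

Step 2 — sample covariance matrix, S[i,j] = (1/(n-1)) · Σ_k (x_{k,i} - mean_i) · (x_{k,j} - mean_j), divisor n-1 = 4:
  S[A,A] = ((0.8)·(0.8) + (0.8)·(0.8) + (-2.2)·(-2.2) + (-2.2)·(-2.2) + (2.8)·(2.8)) / 4 = 18.8/4 = 4.7
  S[A,B] = ((0.8)·(-1.8) + (0.8)·(-1.8) + (-2.2)·(-0.8) + (-2.2)·(3.2) + (2.8)·(1.2)) / 4 = -4.8/4 = -1.2
  S[B,B] = ((-1.8)·(-1.8) + (-1.8)·(-1.8) + (-0.8)·(-0.8) + (3.2)·(3.2) + (1.2)·(1.2)) / 4 = 18.8/4 = 4.7
  S = [[4.7, -1.2],
 [-1.2, 4.7]].

Step 3 — invert S. det(S) = 4.7·4.7 - (-1.2)² = 20.65.
  S^{-1} = (1/det) · [[d, -b], [-b, a]] = [[0.2276, 0.0581],
 [0.0581, 0.2276]].

Step 4 — quadratic form (x̄ - mu_0)^T · S^{-1} · (x̄ - mu_0):
  S^{-1} · (x̄ - mu_0) = (0.3196, 0.2518),
  (x̄ - mu_0)^T · [...] = (1.2)·(0.3196) + (0.8)·(0.2518) = 0.585.

Step 5 — scale by n: T² = 5 · 0.585 = 2.9249.

T² ≈ 2.9249


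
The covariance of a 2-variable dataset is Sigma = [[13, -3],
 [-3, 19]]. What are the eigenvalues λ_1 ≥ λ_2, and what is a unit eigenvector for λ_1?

Step 1 — characteristic polynomial of 2×2 Sigma:
  det(Sigma - λI) = λ² - trace · λ + det = 0.
  trace = 13 + 19 = 32, det = 13·19 - (-3)² = 238.
Step 2 — discriminant:
  Δ = trace² - 4·det = 1024 - 952 = 72.
Step 3 — eigenvalues:
  λ = (trace ± √Δ)/2 = (32 ± 8.4853)/2,
  λ_1 = 20.2426,  λ_2 = 11.7574.

Step 4 — unit eigenvector for λ_1: solve (Sigma - λ_1 I)v = 0. First row:
  (13 - 20.2426)·v_x + (-3)·v_y = 0, i.e. (-7.2426)·v_x + (-3)·v_y = 0,
  so v ∝ (b, λ_1 - a) = (-3, 7.2426); multiply by -1 so the first entry is positive: u = (3, -7.2426).
  ||u|| = √((3)² + (-7.2426)²) = √(61.4558) ≈ 7.8394,
  v_1 = u/||u|| ≈ (0.3827, -0.9239) (||v_1|| = 1).

λ_1 = 20.2426,  λ_2 = 11.7574;  v_1 ≈ (0.3827, -0.9239)


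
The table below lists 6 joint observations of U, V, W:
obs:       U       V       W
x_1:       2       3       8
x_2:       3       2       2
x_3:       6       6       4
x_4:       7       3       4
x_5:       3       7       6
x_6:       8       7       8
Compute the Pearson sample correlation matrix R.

Step 1 — column means:
  mean(U) = (2 + 3 + 6 + 7 + 3 + 8) / 6 = 29/6 = 4.8333
  mean(V) = (3 + 2 + 6 + 3 + 7 + 7) / 6 = 28/6 = 4.6667
  mean(W) = (8 + 2 + 4 + 4 + 6 + 8) / 6 = 32/6 = 5.3333

Step 2 — sample variances and covariances s[i,j] = (1/(n-1)) · Σ_k (x_{k,i} - mean_i) · (x_{k,j} - mean_j), with n-1 = 5:
  s[U,U] = ((-2.8333)·(-2.8333) + (-1.8333)·(-1.8333) + (1.1667)·(1.1667) + (2.1667)·(2.1667) + (-1.8333)·(-1.8333) + (3.1667)·(3.1667)) / 5 = 30.8333/5 = 6.1667
  s[U,V] = ((-2.8333)·(-1.6667) + (-1.8333)·(-2.6667) + (1.1667)·(1.3333) + (2.1667)·(-1.6667) + (-1.8333)·(2.3333) + (3.1667)·(2.3333)) / 5 = 10.6667/5 = 2.1333
  s[U,W] = ((-2.8333)·(2.6667) + (-1.8333)·(-3.3333) + (1.1667)·(-1.3333) + (2.1667)·(-1.3333) + (-1.8333)·(0.6667) + (3.1667)·(2.6667)) / 5 = 1.3333/5 = 0.2667
  s[V,V] = ((-1.6667)·(-1.6667) + (-2.6667)·(-2.6667) + (1.3333)·(1.3333) + (-1.6667)·(-1.6667) + (2.3333)·(2.3333) + (2.3333)·(2.3333)) / 5 = 25.3333/5 = 5.0667
  s[V,W] = ((-1.6667)·(2.6667) + (-2.6667)·(-3.3333) + (1.3333)·(-1.3333) + (-1.6667)·(-1.3333) + (2.3333)·(0.6667) + (2.3333)·(2.6667)) / 5 = 12.6667/5 = 2.5333
  s[W,W] = ((2.6667)·(2.6667) + (-3.3333)·(-3.3333) + (-1.3333)·(-1.3333) + (-1.3333)·(-1.3333) + (0.6667)·(0.6667) + (2.6667)·(2.6667)) / 5 = 29.3333/5 = 5.8667
  Sample standard deviations s_i = √(s[i,i]):
  s(U) = √(6.1667) = 2.4833
  s(V) = √(5.0667) = 2.2509
  s(W) = √(5.8667) = 2.4221

Step 3 — r_{ij} = s_{ij} / (s_i · s_j):
  r[U,U] = 1 (diagonal).
  r[U,V] = 2.1333 / (2.4833 · 2.2509) = 2.1333 / 5.5897 = 0.3817
  r[U,W] = 0.2667 / (2.4833 · 2.4221) = 0.2667 / 6.0148 = 0.0443
  r[V,V] = 1 (diagonal).
  r[V,W] = 2.5333 / (2.2509 · 2.4221) = 2.5333 / 5.452 = 0.4647
  r[W,W] = 1 (diagonal).

R is symmetric with unit diagonal. Assembling:

R = [[1, 0.3817, 0.0443],
 [0.3817, 1, 0.4647],
 [0.0443, 0.4647, 1]]


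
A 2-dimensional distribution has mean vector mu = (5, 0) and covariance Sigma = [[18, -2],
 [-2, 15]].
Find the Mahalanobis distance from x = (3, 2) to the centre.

Step 1 — centre the observation: (x - mu) = (-2, 2).

Step 2 — invert Sigma. det(Sigma) = 18·15 - (-2)² = 266.
  Sigma^{-1} = (1/det) · [[d, -b], [-b, a]] = [[0.0564, 0.0075],
 [0.0075, 0.0677]].

Step 3 — form the quadratic (x - mu)^T · Sigma^{-1} · (x - mu):
  Sigma^{-1} · (x - mu) = (-0.0977, 0.1203).
  (x - mu)^T · [Sigma^{-1} · (x - mu)] = (-2)·(-0.0977) + (2)·(0.1203) = 0.4361.

Step 4 — take square root: d = √(0.4361) ≈ 0.6604.

d(x, mu) = √(0.4361) ≈ 0.6604


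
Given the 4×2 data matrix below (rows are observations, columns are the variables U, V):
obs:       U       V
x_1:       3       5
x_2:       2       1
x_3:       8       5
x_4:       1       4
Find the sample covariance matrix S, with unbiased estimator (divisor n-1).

Step 1 — column means:
  mean(U) = (3 + 2 + 8 + 1) / 4 = 14/4 = 3.5
  mean(V) = (5 + 1 + 5 + 4) / 4 = 15/4 = 3.75

Step 2 — sample covariance S[i,j] = (1/(n-1)) · Σ_k (x_{k,i} - mean_i) · (x_{k,j} - mean_j), with n-1 = 3.
  S[U,U] = ((-0.5)·(-0.5) + (-1.5)·(-1.5) + (4.5)·(4.5) + (-2.5)·(-2.5)) / 3 = 29/3 = 9.6667
  S[U,V] = ((-0.5)·(1.25) + (-1.5)·(-2.75) + (4.5)·(1.25) + (-2.5)·(0.25)) / 3 = 8.5/3 = 2.8333
  S[V,V] = ((1.25)·(1.25) + (-2.75)·(-2.75) + (1.25)·(1.25) + (0.25)·(0.25)) / 3 = 10.75/3 = 3.5833

S is symmetric (S[j,i] = S[i,j]). Assembling:

S = [[9.6667, 2.8333],
 [2.8333, 3.5833]]


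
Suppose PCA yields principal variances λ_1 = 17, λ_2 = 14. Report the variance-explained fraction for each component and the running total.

Step 1 — total variance = trace(Sigma) = Σ λ_i = 17 + 14 = 31.

Step 2 — fraction explained by component i = λ_i / Σ λ:
  PC1: 17/31 = 0.5484
  PC2: 14/31 = 0.4516

Step 3 — cumulative fraction after k components = (λ_1 + ... + λ_k) / Σ λ:
  k = 1: 17/31 = 0.5484
  k = 2: (17 + 14)/31 = 31/31 = 1

Summary (fraction, with percent):

explained: PC1 0.5484 (54.84%), PC2 0.4516 (45.16%);  cumulative: 0.5484, 1


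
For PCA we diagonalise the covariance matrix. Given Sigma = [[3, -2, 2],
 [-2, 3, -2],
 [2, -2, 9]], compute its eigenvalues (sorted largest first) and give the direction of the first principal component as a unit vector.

Step 1 — characteristic polynomial p(λ) = det(λI - Sigma) = λ³ - tr·λ² + c_1·λ - det, where tr = trace, c_1 = sum of the principal 2×2 minors, det = det(Sigma):
  tr = 3 + 3 + 9 = 15,
  c_1 = (3·3 - (-2)²) + (3·9 - (2)²) + (3·9 - (-2)²) = 5 + 23 + 23 = 51,
  det = 3·(3·9 - (-2)²) - (-2)·((-2)·9 - (-2)·(2)) + (2)·((-2)·(-2) - 3·(2)) = 3·(23) - (-2)·(-14) + (2)·(-2) = 37.
  So p(λ) = λ³ - 15λ² + 51λ - 37.
Step 2 — look for an integer root (rational root theorem: any rational root is an integer divisor of 37). Testing λ = 1:
  p(1) = 1 - 15 + 51 - 37 = 0  ✓
  Dividing out (λ - 1): p(λ) = (λ - 1)(λ² - 14λ + 37).
Step 3 — remaining eigenvalues from the quadratic λ² - 14λ + 37 = 0:
  Δ = 14² - 4·37 = 196 - 148 = 48,  λ = (14 ± √48)/2 = (14 ± 6.9282)/2 ≈ 10.4641 or 3.5359.
  Sorted: λ_1 = 10.4641,  λ_2 = 3.5359,  λ_3 = 1  (check: sum = 15 = tr ✓).

Step 4 — unit eigenvector for λ_1 ≈ 10.4641: v spans the null space of (Sigma - λ_1 I), whose rows are
  r_1 = (-7.4641, -2, 2),  r_2 = (-2, -7.4641, -2),  r_3 = (2, -2, -1.4641).
  v is orthogonal to every row, so take v ∝ r_1 × r_2 = ((-2)·(-2) - (2)·(-7.4641), (2)·(-2) - (-7.4641)·(-2), (-7.4641)·(-7.4641) - (-2)·(-2)) ≈ (18.9282, -18.9282, 51.7128).
  Let u = (18.9282, -18.9282, 51.7128).
  ||u|| = √((18.9282)² + (-18.9282)² + (51.7128)²) = √(3390.7688) ≈ 58.2303,  v_1 = u/||u|| ≈ (0.3251, -0.3251, 0.8881) (||v_1|| = 1).

λ_1 = 10.4641,  λ_2 = 3.5359,  λ_3 = 1;  v_1 ≈ (0.3251, -0.3251, 0.8881)


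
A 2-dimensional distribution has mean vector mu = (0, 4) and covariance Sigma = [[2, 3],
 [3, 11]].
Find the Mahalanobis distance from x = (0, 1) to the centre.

Step 1 — centre the observation: (x - mu) = (0, -3).

Step 2 — invert Sigma. det(Sigma) = 2·11 - (3)² = 13.
  Sigma^{-1} = (1/det) · [[d, -b], [-b, a]] = [[0.8462, -0.2308],
 [-0.2308, 0.1538]].

Step 3 — form the quadratic (x - mu)^T · Sigma^{-1} · (x - mu):
  Sigma^{-1} · (x - mu) = (0.6923, -0.4615).
  (x - mu)^T · [Sigma^{-1} · (x - mu)] = (0)·(0.6923) + (-3)·(-0.4615) = 1.3846.

Step 4 — take square root: d = √(1.3846) ≈ 1.1767.

d(x, mu) = √(1.3846) ≈ 1.1767


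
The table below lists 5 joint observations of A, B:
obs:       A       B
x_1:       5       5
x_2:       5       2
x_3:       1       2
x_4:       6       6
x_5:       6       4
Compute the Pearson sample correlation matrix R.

Step 1 — column means:
  mean(A) = (5 + 5 + 1 + 6 + 6) / 5 = 23/5 = 4.6
  mean(B) = (5 + 2 + 2 + 6 + 4) / 5 = 19/5 = 3.8

Step 2 — sample variances and covariances s[i,j] = (1/(n-1)) · Σ_k (x_{k,i} - mean_i) · (x_{k,j} - mean_j), with n-1 = 4:
  s[A,A] = ((0.4)·(0.4) + (0.4)·(0.4) + (-3.6)·(-3.6) + (1.4)·(1.4) + (1.4)·(1.4)) / 4 = 17.2/4 = 4.3
  s[A,B] = ((0.4)·(1.2) + (0.4)·(-1.8) + (-3.6)·(-1.8) + (1.4)·(2.2) + (1.4)·(0.2)) / 4 = 9.6/4 = 2.4
  s[B,B] = ((1.2)·(1.2) + (-1.8)·(-1.8) + (-1.8)·(-1.8) + (2.2)·(2.2) + (0.2)·(0.2)) / 4 = 12.8/4 = 3.2
  Sample standard deviations s_i = √(s[i,i]):
  s(A) = √(4.3) = 2.0736
  s(B) = √(3.2) = 1.7889

Step 3 — r_{ij} = s_{ij} / (s_i · s_j):
  r[A,A] = 1 (diagonal).
  r[A,B] = 2.4 / (2.0736 · 1.7889) = 2.4 / 3.7094 = 0.647
  r[B,B] = 1 (diagonal).

R is symmetric with unit diagonal. Assembling:

R = [[1, 0.647],
 [0.647, 1]]


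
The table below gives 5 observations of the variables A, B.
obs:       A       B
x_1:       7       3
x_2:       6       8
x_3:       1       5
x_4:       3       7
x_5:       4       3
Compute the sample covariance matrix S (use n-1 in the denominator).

Step 1 — column means:
  mean(A) = (7 + 6 + 1 + 3 + 4) / 5 = 21/5 = 4.2
  mean(B) = (3 + 8 + 5 + 7 + 3) / 5 = 26/5 = 5.2

Step 2 — sample covariance S[i,j] = (1/(n-1)) · Σ_k (x_{k,i} - mean_i) · (x_{k,j} - mean_j), with n-1 = 4.
  S[A,A] = ((2.8)·(2.8) + (1.8)·(1.8) + (-3.2)·(-3.2) + (-1.2)·(-1.2) + (-0.2)·(-0.2)) / 4 = 22.8/4 = 5.7
  S[A,B] = ((2.8)·(-2.2) + (1.8)·(2.8) + (-3.2)·(-0.2) + (-1.2)·(1.8) + (-0.2)·(-2.2)) / 4 = -2.2/4 = -0.55
  S[B,B] = ((-2.2)·(-2.2) + (2.8)·(2.8) + (-0.2)·(-0.2) + (1.8)·(1.8) + (-2.2)·(-2.2)) / 4 = 20.8/4 = 5.2

S is symmetric (S[j,i] = S[i,j]). Assembling:

S = [[5.7, -0.55],
 [-0.55, 5.2]]


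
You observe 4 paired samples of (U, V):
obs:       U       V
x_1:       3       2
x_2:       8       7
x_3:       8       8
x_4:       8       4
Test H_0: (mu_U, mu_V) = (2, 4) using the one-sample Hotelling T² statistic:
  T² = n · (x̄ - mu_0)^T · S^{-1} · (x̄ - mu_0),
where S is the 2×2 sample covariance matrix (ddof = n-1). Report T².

Step 1 — sample mean vector:
  mean(U) = (3 + 8 + 8 + 8) / 4 = 27/4 = 6.75
  mean(V) = (2 + 7 + 8 + 4) / 4 = 21/4 = 5.25
  x̄ = (6.75, 5.25),  deviation x̄ - mu_0 = (6.75, 5.25) - (2, 4) = (4.75, 1.25).

Step 2 — sample covariance matrix, S[i,j] = (1/(n-1)) · Σ_k (x_{k,i} - mean_i) · (x_{k,j} - mean_j), divisor n-1 = 3:
  S[U,U] = ((-3.75)·(-3.75) + (1.25)·(1.25) + (1.25)·(1.25) + (1.25)·(1.25)) / 3 = 18.75/3 = 6.25
  S[U,V] = ((-3.75)·(-3.25) + (1.25)·(1.75) + (1.25)·(2.75) + (1.25)·(-1.25)) / 3 = 16.25/3 = 5.4167
  S[V,V] = ((-3.25)·(-3.25) + (1.75)·(1.75) + (2.75)·(2.75) + (-1.25)·(-1.25)) / 3 = 22.75/3 = 7.5833
  S = [[6.25, 5.4167],
 [5.4167, 7.5833]].

Step 3 — invert S. det(S) = 6.25·7.5833 - (5.4167)² = 18.0556.
  S^{-1} = (1/det) · [[d, -b], [-b, a]] = [[0.42, -0.3],
 [-0.3, 0.3462]].

Step 4 — quadratic form (x̄ - mu_0)^T · S^{-1} · (x̄ - mu_0):
  S^{-1} · (x̄ - mu_0) = (1.62, -0.9923),
  (x̄ - mu_0)^T · [...] = (4.75)·(1.62) + (1.25)·(-0.9923) = 6.4546.

Step 5 — scale by n: T² = 4 · 6.4546 = 25.8185.

T² ≈ 25.8185


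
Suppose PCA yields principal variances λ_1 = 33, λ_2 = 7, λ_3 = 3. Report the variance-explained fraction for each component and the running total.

Step 1 — total variance = trace(Sigma) = Σ λ_i = 33 + 7 + 3 = 43.

Step 2 — fraction explained by component i = λ_i / Σ λ:
  PC1: 33/43 = 0.7674
  PC2: 7/43 = 0.1628
  PC3: 3/43 = 0.0698

Step 3 — cumulative fraction after k components = (λ_1 + ... + λ_k) / Σ λ:
  k = 1: 33/43 = 0.7674
  k = 2: (33 + 7)/43 = 40/43 = 0.9302
  k = 3: (33 + 7 + 3)/43 = 43/43 = 1

Summary (fraction, with percent):

explained: PC1 0.7674 (76.74%), PC2 0.1628 (16.28%), PC3 0.0698 (6.98%);  cumulative: 0.7674, 0.9302, 1


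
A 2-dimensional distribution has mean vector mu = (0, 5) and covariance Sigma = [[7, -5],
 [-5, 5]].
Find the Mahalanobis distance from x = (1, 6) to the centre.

Step 1 — centre the observation: (x - mu) = (1, 1).

Step 2 — invert Sigma. det(Sigma) = 7·5 - (-5)² = 10.
  Sigma^{-1} = (1/det) · [[d, -b], [-b, a]] = [[0.5, 0.5],
 [0.5, 0.7]].

Step 3 — form the quadratic (x - mu)^T · Sigma^{-1} · (x - mu):
  Sigma^{-1} · (x - mu) = (1, 1.2).
  (x - mu)^T · [Sigma^{-1} · (x - mu)] = (1)·(1) + (1)·(1.2) = 2.2.

Step 4 — take square root: d = √(2.2) ≈ 1.4832.

d(x, mu) = √(2.2) ≈ 1.4832


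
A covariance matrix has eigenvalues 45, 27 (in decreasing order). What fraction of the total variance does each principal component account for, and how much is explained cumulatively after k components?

Step 1 — total variance = trace(Sigma) = Σ λ_i = 45 + 27 = 72.

Step 2 — fraction explained by component i = λ_i / Σ λ:
  PC1: 45/72 = 0.625
  PC2: 27/72 = 0.375

Step 3 — cumulative fraction after k components = (λ_1 + ... + λ_k) / Σ λ:
  k = 1: 45/72 = 0.625
  k = 2: (45 + 27)/72 = 72/72 = 1

Summary (fraction, with percent):

explained: PC1 0.625 (62.5%), PC2 0.375 (37.5%);  cumulative: 0.625, 1


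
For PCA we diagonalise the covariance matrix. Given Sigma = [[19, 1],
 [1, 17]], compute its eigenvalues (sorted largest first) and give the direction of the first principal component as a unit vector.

Step 1 — characteristic polynomial of 2×2 Sigma:
  det(Sigma - λI) = λ² - trace · λ + det = 0.
  trace = 19 + 17 = 36, det = 19·17 - (1)² = 322.
Step 2 — discriminant:
  Δ = trace² - 4·det = 1296 - 1288 = 8.
Step 3 — eigenvalues:
  λ = (trace ± √Δ)/2 = (36 ± 2.8284)/2,
  λ_1 = 19.4142,  λ_2 = 16.5858.

Step 4 — unit eigenvector for λ_1: solve (Sigma - λ_1 I)v = 0. First row:
  (19 - 19.4142)·v_x + (1)·v_y = 0, i.e. (-0.4142)·v_x + (1)·v_y = 0,
  so v ∝ (b, λ_1 - a) = (1, 0.4142) = u.
  ||u|| = √((1)² + (0.4142)²) = √(1.1716) ≈ 1.0824,
  v_1 = u/||u|| ≈ (0.9239, 0.3827) (||v_1|| = 1).

λ_1 = 19.4142,  λ_2 = 16.5858;  v_1 ≈ (0.9239, 0.3827)


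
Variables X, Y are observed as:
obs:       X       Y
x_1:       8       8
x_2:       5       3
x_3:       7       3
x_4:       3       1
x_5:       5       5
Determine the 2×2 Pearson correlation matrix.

Step 1 — column means:
  mean(X) = (8 + 5 + 7 + 3 + 5) / 5 = 28/5 = 5.6
  mean(Y) = (8 + 3 + 3 + 1 + 5) / 5 = 20/5 = 4

Step 2 — sample variances and covariances s[i,j] = (1/(n-1)) · Σ_k (x_{k,i} - mean_i) · (x_{k,j} - mean_j), with n-1 = 4:
  s[X,X] = ((2.4)·(2.4) + (-0.6)·(-0.6) + (1.4)·(1.4) + (-2.6)·(-2.6) + (-0.6)·(-0.6)) / 4 = 15.2/4 = 3.8
  s[X,Y] = ((2.4)·(4) + (-0.6)·(-1) + (1.4)·(-1) + (-2.6)·(-3) + (-0.6)·(1)) / 4 = 16/4 = 4
  s[Y,Y] = ((4)·(4) + (-1)·(-1) + (-1)·(-1) + (-3)·(-3) + (1)·(1)) / 4 = 28/4 = 7
  Sample standard deviations s_i = √(s[i,i]):
  s(X) = √(3.8) = 1.9494
  s(Y) = √(7) = 2.6458

Step 3 — r_{ij} = s_{ij} / (s_i · s_j):
  r[X,X] = 1 (diagonal).
  r[X,Y] = 4 / (1.9494 · 2.6458) = 4 / 5.1575 = 0.7756
  r[Y,Y] = 1 (diagonal).

R is symmetric with unit diagonal. Assembling:

R = [[1, 0.7756],
 [0.7756, 1]]


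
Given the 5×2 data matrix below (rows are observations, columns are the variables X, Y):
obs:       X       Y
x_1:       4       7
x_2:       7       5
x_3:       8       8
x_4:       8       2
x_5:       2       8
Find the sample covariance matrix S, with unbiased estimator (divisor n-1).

Step 1 — column means:
  mean(X) = (4 + 7 + 8 + 8 + 2) / 5 = 29/5 = 5.8
  mean(Y) = (7 + 5 + 8 + 2 + 8) / 5 = 30/5 = 6

Step 2 — sample covariance S[i,j] = (1/(n-1)) · Σ_k (x_{k,i} - mean_i) · (x_{k,j} - mean_j), with n-1 = 4.
  S[X,X] = ((-1.8)·(-1.8) + (1.2)·(1.2) + (2.2)·(2.2) + (2.2)·(2.2) + (-3.8)·(-3.8)) / 4 = 28.8/4 = 7.2
  S[X,Y] = ((-1.8)·(1) + (1.2)·(-1) + (2.2)·(2) + (2.2)·(-4) + (-3.8)·(2)) / 4 = -15/4 = -3.75
  S[Y,Y] = ((1)·(1) + (-1)·(-1) + (2)·(2) + (-4)·(-4) + (2)·(2)) / 4 = 26/4 = 6.5

S is symmetric (S[j,i] = S[i,j]). Assembling:

S = [[7.2, -3.75],
 [-3.75, 6.5]]


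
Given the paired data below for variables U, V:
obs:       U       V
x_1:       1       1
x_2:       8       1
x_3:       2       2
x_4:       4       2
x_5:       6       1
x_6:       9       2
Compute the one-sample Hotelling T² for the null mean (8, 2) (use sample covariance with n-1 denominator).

Step 1 — sample mean vector:
  mean(U) = (1 + 8 + 2 + 4 + 6 + 9) / 6 = 30/6 = 5
  mean(V) = (1 + 1 + 2 + 2 + 1 + 2) / 6 = 9/6 = 1.5
  x̄ = (5, 1.5),  deviation x̄ - mu_0 = (5, 1.5) - (8, 2) = (-3, -0.5).

Step 2 — sample covariance matrix, S[i,j] = (1/(n-1)) · Σ_k (x_{k,i} - mean_i) · (x_{k,j} - mean_j), divisor n-1 = 5:
  S[U,U] = ((-4)·(-4) + (3)·(3) + (-3)·(-3) + (-1)·(-1) + (1)·(1) + (4)·(4)) / 5 = 52/5 = 10.4
  S[U,V] = ((-4)·(-0.5) + (3)·(-0.5) + (-3)·(0.5) + (-1)·(0.5) + (1)·(-0.5) + (4)·(0.5)) / 5 = 0/5 = 0
  S[V,V] = ((-0.5)·(-0.5) + (-0.5)·(-0.5) + (0.5)·(0.5) + (0.5)·(0.5) + (-0.5)·(-0.5) + (0.5)·(0.5)) / 5 = 1.5/5 = 0.3
  S = [[10.4, 0],
 [0, 0.3]].

Step 3 — invert S. det(S) = 10.4·0.3 - (0)² = 3.12.
  S^{-1} = (1/det) · [[d, -b], [-b, a]] = [[0.0962, 0],
 [0, 3.3333]].

Step 4 — quadratic form (x̄ - mu_0)^T · S^{-1} · (x̄ - mu_0):
  S^{-1} · (x̄ - mu_0) = (-0.2885, -1.6667),
  (x̄ - mu_0)^T · [...] = (-3)·(-0.2885) + (-0.5)·(-1.6667) = 1.6987.

Step 5 — scale by n: T² = 6 · 1.6987 = 10.1923.

T² ≈ 10.1923


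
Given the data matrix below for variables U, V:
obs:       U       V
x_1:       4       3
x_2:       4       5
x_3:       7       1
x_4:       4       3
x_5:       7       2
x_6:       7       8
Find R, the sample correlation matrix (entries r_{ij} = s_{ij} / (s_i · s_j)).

Step 1 — column means:
  mean(U) = (4 + 4 + 7 + 4 + 7 + 7) / 6 = 33/6 = 5.5
  mean(V) = (3 + 5 + 1 + 3 + 2 + 8) / 6 = 22/6 = 3.6667

Step 2 — sample variances and covariances s[i,j] = (1/(n-1)) · Σ_k (x_{k,i} - mean_i) · (x_{k,j} - mean_j), with n-1 = 5:
  s[U,U] = ((-1.5)·(-1.5) + (-1.5)·(-1.5) + (1.5)·(1.5) + (-1.5)·(-1.5) + (1.5)·(1.5) + (1.5)·(1.5)) / 5 = 13.5/5 = 2.7
  s[U,V] = ((-1.5)·(-0.6667) + (-1.5)·(1.3333) + (1.5)·(-2.6667) + (-1.5)·(-0.6667) + (1.5)·(-1.6667) + (1.5)·(4.3333)) / 5 = 0/5 = 0
  s[V,V] = ((-0.6667)·(-0.6667) + (1.3333)·(1.3333) + (-2.6667)·(-2.6667) + (-0.6667)·(-0.6667) + (-1.6667)·(-1.6667) + (4.3333)·(4.3333)) / 5 = 31.3333/5 = 6.2667
  Sample standard deviations s_i = √(s[i,i]):
  s(U) = √(2.7) = 1.6432
  s(V) = √(6.2667) = 2.5033

Step 3 — r_{ij} = s_{ij} / (s_i · s_j):
  r[U,U] = 1 (diagonal).
  r[U,V] = 0 / (1.6432 · 2.5033) = 0 / 4.1134 = 0
  r[V,V] = 1 (diagonal).

R is symmetric with unit diagonal. Assembling:

R = [[1, 0],
 [0, 1]]


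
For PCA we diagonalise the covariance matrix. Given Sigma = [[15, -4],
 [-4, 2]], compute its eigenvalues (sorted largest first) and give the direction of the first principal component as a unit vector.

Step 1 — characteristic polynomial of 2×2 Sigma:
  det(Sigma - λI) = λ² - trace · λ + det = 0.
  trace = 15 + 2 = 17, det = 15·2 - (-4)² = 14.
Step 2 — discriminant:
  Δ = trace² - 4·det = 289 - 56 = 233.
Step 3 — eigenvalues:
  λ = (trace ± √Δ)/2 = (17 ± 15.2643)/2,
  λ_1 = 16.1322,  λ_2 = 0.8678.

Step 4 — unit eigenvector for λ_1: solve (Sigma - λ_1 I)v = 0. First row:
  (15 - 16.1322)·v_x + (-4)·v_y = 0, i.e. (-1.1322)·v_x + (-4)·v_y = 0,
  so v ∝ (b, λ_1 - a) = (-4, 1.1322); multiply by -1 so the first entry is positive: u = (4, -1.1322).
  ||u|| = √((4)² + (-1.1322)²) = √(17.2818) ≈ 4.1571,
  v_1 = u/||u|| ≈ (0.9622, -0.2723) (||v_1|| = 1).

λ_1 = 16.1322,  λ_2 = 0.8678;  v_1 ≈ (0.9622, -0.2723)


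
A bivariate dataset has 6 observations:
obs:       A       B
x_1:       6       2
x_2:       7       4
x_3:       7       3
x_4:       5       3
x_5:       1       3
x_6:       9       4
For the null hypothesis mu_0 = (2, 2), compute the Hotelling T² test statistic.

Step 1 — sample mean vector:
  mean(A) = (6 + 7 + 7 + 5 + 1 + 9) / 6 = 35/6 = 5.8333
  mean(B) = (2 + 4 + 3 + 3 + 3 + 4) / 6 = 19/6 = 3.1667
  x̄ = (5.8333, 3.1667),  deviation x̄ - mu_0 = (5.8333, 3.1667) - (2, 2) = (3.8333, 1.1667).

Step 2 — sample covariance matrix, S[i,j] = (1/(n-1)) · Σ_k (x_{k,i} - mean_i) · (x_{k,j} - mean_j), divisor n-1 = 5:
  S[A,A] = ((0.1667)·(0.1667) + (1.1667)·(1.1667) + (1.1667)·(1.1667) + (-0.8333)·(-0.8333) + (-4.8333)·(-4.8333) + (3.1667)·(3.1667)) / 5 = 36.8333/5 = 7.3667
  S[A,B] = ((0.1667)·(-1.1667) + (1.1667)·(0.8333) + (1.1667)·(-0.1667) + (-0.8333)·(-0.1667) + (-4.8333)·(-0.1667) + (3.1667)·(0.8333)) / 5 = 4.1667/5 = 0.8333
  S[B,B] = ((-1.1667)·(-1.1667) + (0.8333)·(0.8333) + (-0.1667)·(-0.1667) + (-0.1667)·(-0.1667) + (-0.1667)·(-0.1667) + (0.8333)·(0.8333)) / 5 = 2.8333/5 = 0.5667
  S = [[7.3667, 0.8333],
 [0.8333, 0.5667]].

Step 3 — invert S. det(S) = 7.3667·0.5667 - (0.8333)² = 3.48.
  S^{-1} = (1/det) · [[d, -b], [-b, a]] = [[0.1628, -0.2395],
 [-0.2395, 2.1169]].

Step 4 — quadratic form (x̄ - mu_0)^T · S^{-1} · (x̄ - mu_0):
  S^{-1} · (x̄ - mu_0) = (0.3448, 1.5517),
  (x̄ - mu_0)^T · [...] = (3.8333)·(0.3448) + (1.1667)·(1.5517) = 3.1322.

Step 5 — scale by n: T² = 6 · 3.1322 = 18.7931.

T² ≈ 18.7931


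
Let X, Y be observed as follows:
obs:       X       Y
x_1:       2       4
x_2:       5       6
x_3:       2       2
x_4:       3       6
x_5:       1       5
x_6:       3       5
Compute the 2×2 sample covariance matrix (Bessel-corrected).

Step 1 — column means:
  mean(X) = (2 + 5 + 2 + 3 + 1 + 3) / 6 = 16/6 = 2.6667
  mean(Y) = (4 + 6 + 2 + 6 + 5 + 5) / 6 = 28/6 = 4.6667

Step 2 — sample covariance S[i,j] = (1/(n-1)) · Σ_k (x_{k,i} - mean_i) · (x_{k,j} - mean_j), with n-1 = 5.
  S[X,X] = ((-0.6667)·(-0.6667) + (2.3333)·(2.3333) + (-0.6667)·(-0.6667) + (0.3333)·(0.3333) + (-1.6667)·(-1.6667) + (0.3333)·(0.3333)) / 5 = 9.3333/5 = 1.8667
  S[X,Y] = ((-0.6667)·(-0.6667) + (2.3333)·(1.3333) + (-0.6667)·(-2.6667) + (0.3333)·(1.3333) + (-1.6667)·(0.3333) + (0.3333)·(0.3333)) / 5 = 5.3333/5 = 1.0667
  S[Y,Y] = ((-0.6667)·(-0.6667) + (1.3333)·(1.3333) + (-2.6667)·(-2.6667) + (1.3333)·(1.3333) + (0.3333)·(0.3333) + (0.3333)·(0.3333)) / 5 = 11.3333/5 = 2.2667

S is symmetric (S[j,i] = S[i,j]). Assembling:

S = [[1.8667, 1.0667],
 [1.0667, 2.2667]]


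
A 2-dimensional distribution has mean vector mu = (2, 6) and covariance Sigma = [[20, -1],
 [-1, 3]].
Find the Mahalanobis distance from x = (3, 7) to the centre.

Step 1 — centre the observation: (x - mu) = (1, 1).

Step 2 — invert Sigma. det(Sigma) = 20·3 - (-1)² = 59.
  Sigma^{-1} = (1/det) · [[d, -b], [-b, a]] = [[0.0508, 0.0169],
 [0.0169, 0.339]].

Step 3 — form the quadratic (x - mu)^T · Sigma^{-1} · (x - mu):
  Sigma^{-1} · (x - mu) = (0.0678, 0.3559).
  (x - mu)^T · [Sigma^{-1} · (x - mu)] = (1)·(0.0678) + (1)·(0.3559) = 0.4237.

Step 4 — take square root: d = √(0.4237) ≈ 0.6509.

d(x, mu) = √(0.4237) ≈ 0.6509


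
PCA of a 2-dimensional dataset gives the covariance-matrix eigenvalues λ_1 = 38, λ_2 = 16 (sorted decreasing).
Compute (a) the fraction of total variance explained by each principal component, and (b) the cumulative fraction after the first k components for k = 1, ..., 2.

Step 1 — total variance = trace(Sigma) = Σ λ_i = 38 + 16 = 54.

Step 2 — fraction explained by component i = λ_i / Σ λ:
  PC1: 38/54 = 0.7037
  PC2: 16/54 = 0.2963

Step 3 — cumulative fraction after k components = (λ_1 + ... + λ_k) / Σ λ:
  k = 1: 38/54 = 0.7037
  k = 2: (38 + 16)/54 = 54/54 = 1

Summary (fraction, with percent):

explained: PC1 0.7037 (70.37%), PC2 0.2963 (29.63%);  cumulative: 0.7037, 1


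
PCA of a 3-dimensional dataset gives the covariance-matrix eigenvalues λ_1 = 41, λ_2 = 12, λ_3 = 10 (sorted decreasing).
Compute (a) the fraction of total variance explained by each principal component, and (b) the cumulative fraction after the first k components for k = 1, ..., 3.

Step 1 — total variance = trace(Sigma) = Σ λ_i = 41 + 12 + 10 = 63.

Step 2 — fraction explained by component i = λ_i / Σ λ:
  PC1: 41/63 = 0.6508
  PC2: 12/63 = 0.1905
  PC3: 10/63 = 0.1587

Step 3 — cumulative fraction after k components = (λ_1 + ... + λ_k) / Σ λ:
  k = 1: 41/63 = 0.6508
  k = 2: (41 + 12)/63 = 53/63 = 0.8413
  k = 3: (41 + 12 + 10)/63 = 63/63 = 1

Summary (fraction, with percent):

explained: PC1 0.6508 (65.08%), PC2 0.1905 (19.05%), PC3 0.1587 (15.87%);  cumulative: 0.6508, 0.8413, 1


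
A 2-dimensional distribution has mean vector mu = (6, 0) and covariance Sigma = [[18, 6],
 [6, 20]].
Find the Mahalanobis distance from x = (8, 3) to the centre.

Step 1 — centre the observation: (x - mu) = (2, 3).

Step 2 — invert Sigma. det(Sigma) = 18·20 - (6)² = 324.
  Sigma^{-1} = (1/det) · [[d, -b], [-b, a]] = [[0.0617, -0.0185],
 [-0.0185, 0.0556]].

Step 3 — form the quadratic (x - mu)^T · Sigma^{-1} · (x - mu):
  Sigma^{-1} · (x - mu) = (0.0679, 0.1296).
  (x - mu)^T · [Sigma^{-1} · (x - mu)] = (2)·(0.0679) + (3)·(0.1296) = 0.5247.

Step 4 — take square root: d = √(0.5247) ≈ 0.7244.

d(x, mu) = √(0.5247) ≈ 0.7244


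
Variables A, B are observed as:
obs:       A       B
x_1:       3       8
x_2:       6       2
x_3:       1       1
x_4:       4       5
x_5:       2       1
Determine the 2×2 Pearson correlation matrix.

Step 1 — column means:
  mean(A) = (3 + 6 + 1 + 4 + 2) / 5 = 16/5 = 3.2
  mean(B) = (8 + 2 + 1 + 5 + 1) / 5 = 17/5 = 3.4

Step 2 — sample variances and covariances s[i,j] = (1/(n-1)) · Σ_k (x_{k,i} - mean_i) · (x_{k,j} - mean_j), with n-1 = 4:
  s[A,A] = ((-0.2)·(-0.2) + (2.8)·(2.8) + (-2.2)·(-2.2) + (0.8)·(0.8) + (-1.2)·(-1.2)) / 4 = 14.8/4 = 3.7
  s[A,B] = ((-0.2)·(4.6) + (2.8)·(-1.4) + (-2.2)·(-2.4) + (0.8)·(1.6) + (-1.2)·(-2.4)) / 4 = 4.6/4 = 1.15
  s[B,B] = ((4.6)·(4.6) + (-1.4)·(-1.4) + (-2.4)·(-2.4) + (1.6)·(1.6) + (-2.4)·(-2.4)) / 4 = 37.2/4 = 9.3
  Sample standard deviations s_i = √(s[i,i]):
  s(A) = √(3.7) = 1.9235
  s(B) = √(9.3) = 3.0496

Step 3 — r_{ij} = s_{ij} / (s_i · s_j):
  r[A,A] = 1 (diagonal).
  r[A,B] = 1.15 / (1.9235 · 3.0496) = 1.15 / 5.866 = 0.196
  r[B,B] = 1 (diagonal).

R is symmetric with unit diagonal. Assembling:

R = [[1, 0.196],
 [0.196, 1]]


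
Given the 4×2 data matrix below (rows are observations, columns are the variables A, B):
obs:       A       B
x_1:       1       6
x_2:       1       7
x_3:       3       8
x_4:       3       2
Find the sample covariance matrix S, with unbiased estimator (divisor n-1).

Step 1 — column means:
  mean(A) = (1 + 1 + 3 + 3) / 4 = 8/4 = 2
  mean(B) = (6 + 7 + 8 + 2) / 4 = 23/4 = 5.75

Step 2 — sample covariance S[i,j] = (1/(n-1)) · Σ_k (x_{k,i} - mean_i) · (x_{k,j} - mean_j), with n-1 = 3.
  S[A,A] = ((-1)·(-1) + (-1)·(-1) + (1)·(1) + (1)·(1)) / 3 = 4/3 = 1.3333
  S[A,B] = ((-1)·(0.25) + (-1)·(1.25) + (1)·(2.25) + (1)·(-3.75)) / 3 = -3/3 = -1
  S[B,B] = ((0.25)·(0.25) + (1.25)·(1.25) + (2.25)·(2.25) + (-3.75)·(-3.75)) / 3 = 20.75/3 = 6.9167

S is symmetric (S[j,i] = S[i,j]). Assembling:

S = [[1.3333, -1],
 [-1, 6.9167]]


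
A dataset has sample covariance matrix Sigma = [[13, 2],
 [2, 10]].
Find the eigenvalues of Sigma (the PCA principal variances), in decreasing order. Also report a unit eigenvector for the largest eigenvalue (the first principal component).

Step 1 — characteristic polynomial of 2×2 Sigma:
  det(Sigma - λI) = λ² - trace · λ + det = 0.
  trace = 13 + 10 = 23, det = 13·10 - (2)² = 126.
Step 2 — discriminant:
  Δ = trace² - 4·det = 529 - 504 = 25.
Step 3 — eigenvalues:
  λ = (trace ± √Δ)/2 = (23 ± 5)/2,
  λ_1 = 14,  λ_2 = 9.

Step 4 — unit eigenvector for λ_1: solve (Sigma - λ_1 I)v = 0. First row:
  (13 - 14)·v_x + (2)·v_y = 0, i.e. (-1)·v_x + (2)·v_y = 0,
  so v ∝ (b, λ_1 - a) = (2, 1) = u.
  ||u|| = √((2)² + (1)²) = √(5) ≈ 2.2361,
  v_1 = u/||u|| ≈ (0.8944, 0.4472) (||v_1|| = 1).

λ_1 = 14,  λ_2 = 9;  v_1 ≈ (0.8944, 0.4472)


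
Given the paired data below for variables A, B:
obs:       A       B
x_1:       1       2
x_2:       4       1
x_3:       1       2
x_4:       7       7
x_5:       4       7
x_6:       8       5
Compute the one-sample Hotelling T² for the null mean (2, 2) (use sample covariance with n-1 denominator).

Step 1 — sample mean vector:
  mean(A) = (1 + 4 + 1 + 7 + 4 + 8) / 6 = 25/6 = 4.1667
  mean(B) = (2 + 1 + 2 + 7 + 7 + 5) / 6 = 24/6 = 4
  x̄ = (4.1667, 4),  deviation x̄ - mu_0 = (4.1667, 4) - (2, 2) = (2.1667, 2).

Step 2 — sample covariance matrix, S[i,j] = (1/(n-1)) · Σ_k (x_{k,i} - mean_i) · (x_{k,j} - mean_j), divisor n-1 = 5:
  S[A,A] = ((-3.1667)·(-3.1667) + (-0.1667)·(-0.1667) + (-3.1667)·(-3.1667) + (2.8333)·(2.8333) + (-0.1667)·(-0.1667) + (3.8333)·(3.8333)) / 5 = 42.8333/5 = 8.5667
  S[A,B] = ((-3.1667)·(-2) + (-0.1667)·(-3) + (-3.1667)·(-2) + (2.8333)·(3) + (-0.1667)·(3) + (3.8333)·(1)) / 5 = 25/5 = 5
  S[B,B] = ((-2)·(-2) + (-3)·(-3) + (-2)·(-2) + (3)·(3) + (3)·(3) + (1)·(1)) / 5 = 36/5 = 7.2
  S = [[8.5667, 5],
 [5, 7.2]].

Step 3 — invert S. det(S) = 8.5667·7.2 - (5)² = 36.68.
  S^{-1} = (1/det) · [[d, -b], [-b, a]] = [[0.1963, -0.1363],
 [-0.1363, 0.2336]].

Step 4 — quadratic form (x̄ - mu_0)^T · S^{-1} · (x̄ - mu_0):
  S^{-1} · (x̄ - mu_0) = (0.1527, 0.1718),
  (x̄ - mu_0)^T · [...] = (2.1667)·(0.1527) + (2)·(0.1718) = 0.6743.

Step 5 — scale by n: T² = 6 · 0.6743 = 4.0458.

T² ≈ 4.0458


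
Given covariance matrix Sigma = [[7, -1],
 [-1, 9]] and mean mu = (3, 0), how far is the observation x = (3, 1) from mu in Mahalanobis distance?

Step 1 — centre the observation: (x - mu) = (0, 1).

Step 2 — invert Sigma. det(Sigma) = 7·9 - (-1)² = 62.
  Sigma^{-1} = (1/det) · [[d, -b], [-b, a]] = [[0.1452, 0.0161],
 [0.0161, 0.1129]].

Step 3 — form the quadratic (x - mu)^T · Sigma^{-1} · (x - mu):
  Sigma^{-1} · (x - mu) = (0.0161, 0.1129).
  (x - mu)^T · [Sigma^{-1} · (x - mu)] = (0)·(0.0161) + (1)·(0.1129) = 0.1129.

Step 4 — take square root: d = √(0.1129) ≈ 0.336.

d(x, mu) = √(0.1129) ≈ 0.336


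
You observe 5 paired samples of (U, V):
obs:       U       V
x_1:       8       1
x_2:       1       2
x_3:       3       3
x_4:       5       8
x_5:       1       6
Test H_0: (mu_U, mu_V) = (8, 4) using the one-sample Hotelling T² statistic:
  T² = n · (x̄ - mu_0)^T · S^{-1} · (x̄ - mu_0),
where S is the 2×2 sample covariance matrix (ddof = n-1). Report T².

Step 1 — sample mean vector:
  mean(U) = (8 + 1 + 3 + 5 + 1) / 5 = 18/5 = 3.6
  mean(V) = (1 + 2 + 3 + 8 + 6) / 5 = 20/5 = 4
  x̄ = (3.6, 4),  deviation x̄ - mu_0 = (3.6, 4) - (8, 4) = (-4.4, 0).

Step 2 — sample covariance matrix, S[i,j] = (1/(n-1)) · Σ_k (x_{k,i} - mean_i) · (x_{k,j} - mean_j), divisor n-1 = 4:
  S[U,U] = ((4.4)·(4.4) + (-2.6)·(-2.6) + (-0.6)·(-0.6) + (1.4)·(1.4) + (-2.6)·(-2.6)) / 4 = 35.2/4 = 8.8
  S[U,V] = ((4.4)·(-3) + (-2.6)·(-2) + (-0.6)·(-1) + (1.4)·(4) + (-2.6)·(2)) / 4 = -7/4 = -1.75
  S[V,V] = ((-3)·(-3) + (-2)·(-2) + (-1)·(-1) + (4)·(4) + (2)·(2)) / 4 = 34/4 = 8.5
  S = [[8.8, -1.75],
 [-1.75, 8.5]].

Step 3 — invert S. det(S) = 8.8·8.5 - (-1.75)² = 71.7375.
  S^{-1} = (1/det) · [[d, -b], [-b, a]] = [[0.1185, 0.0244],
 [0.0244, 0.1227]].

Step 4 — quadratic form (x̄ - mu_0)^T · S^{-1} · (x̄ - mu_0):
  S^{-1} · (x̄ - mu_0) = (-0.5213, -0.1073),
  (x̄ - mu_0)^T · [...] = (-4.4)·(-0.5213) + (0)·(-0.1073) = 2.2939.

Step 5 — scale by n: T² = 5 · 2.2939 = 11.4696.

T² ≈ 11.4696


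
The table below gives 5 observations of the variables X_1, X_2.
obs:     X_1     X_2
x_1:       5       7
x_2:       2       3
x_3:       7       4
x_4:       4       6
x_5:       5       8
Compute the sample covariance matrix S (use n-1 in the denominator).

Step 1 — column means:
  mean(X_1) = (5 + 2 + 7 + 4 + 5) / 5 = 23/5 = 4.6
  mean(X_2) = (7 + 3 + 4 + 6 + 8) / 5 = 28/5 = 5.6

Step 2 — sample covariance S[i,j] = (1/(n-1)) · Σ_k (x_{k,i} - mean_i) · (x_{k,j} - mean_j), with n-1 = 4.
  S[X_1,X_1] = ((0.4)·(0.4) + (-2.6)·(-2.6) + (2.4)·(2.4) + (-0.6)·(-0.6) + (0.4)·(0.4)) / 4 = 13.2/4 = 3.3
  S[X_1,X_2] = ((0.4)·(1.4) + (-2.6)·(-2.6) + (2.4)·(-1.6) + (-0.6)·(0.4) + (0.4)·(2.4)) / 4 = 4.2/4 = 1.05
  S[X_2,X_2] = ((1.4)·(1.4) + (-2.6)·(-2.6) + (-1.6)·(-1.6) + (0.4)·(0.4) + (2.4)·(2.4)) / 4 = 17.2/4 = 4.3

S is symmetric (S[j,i] = S[i,j]). Assembling:

S = [[3.3, 1.05],
 [1.05, 4.3]]


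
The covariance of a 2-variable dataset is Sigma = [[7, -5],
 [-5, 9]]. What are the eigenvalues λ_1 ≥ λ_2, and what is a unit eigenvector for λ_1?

Step 1 — characteristic polynomial of 2×2 Sigma:
  det(Sigma - λI) = λ² - trace · λ + det = 0.
  trace = 7 + 9 = 16, det = 7·9 - (-5)² = 38.
Step 2 — discriminant:
  Δ = trace² - 4·det = 256 - 152 = 104.
Step 3 — eigenvalues:
  λ = (trace ± √Δ)/2 = (16 ± 10.198)/2,
  λ_1 = 13.099,  λ_2 = 2.901.

Step 4 — unit eigenvector for λ_1: solve (Sigma - λ_1 I)v = 0. First row:
  (7 - 13.099)·v_x + (-5)·v_y = 0, i.e. (-6.099)·v_x + (-5)·v_y = 0,
  so v ∝ (b, λ_1 - a) = (-5, 6.099); multiply by -1 so the first entry is positive: u = (5, -6.099).
  ||u|| = √((5)² + (-6.099)²) = √(62.198) ≈ 7.8866,
  v_1 = u/||u|| ≈ (0.634, -0.7733) (||v_1|| = 1).

λ_1 = 13.099,  λ_2 = 2.901;  v_1 ≈ (0.634, -0.7733)


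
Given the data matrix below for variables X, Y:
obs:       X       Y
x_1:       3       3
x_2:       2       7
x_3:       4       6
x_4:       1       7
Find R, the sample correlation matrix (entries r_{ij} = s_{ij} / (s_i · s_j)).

Step 1 — column means:
  mean(X) = (3 + 2 + 4 + 1) / 4 = 10/4 = 2.5
  mean(Y) = (3 + 7 + 6 + 7) / 4 = 23/4 = 5.75

Step 2 — sample variances and covariances s[i,j] = (1/(n-1)) · Σ_k (x_{k,i} - mean_i) · (x_{k,j} - mean_j), with n-1 = 3:
  s[X,X] = ((0.5)·(0.5) + (-0.5)·(-0.5) + (1.5)·(1.5) + (-1.5)·(-1.5)) / 3 = 5/3 = 1.6667
  s[X,Y] = ((0.5)·(-2.75) + (-0.5)·(1.25) + (1.5)·(0.25) + (-1.5)·(1.25)) / 3 = -3.5/3 = -1.1667
  s[Y,Y] = ((-2.75)·(-2.75) + (1.25)·(1.25) + (0.25)·(0.25) + (1.25)·(1.25)) / 3 = 10.75/3 = 3.5833
  Sample standard deviations s_i = √(s[i,i]):
  s(X) = √(1.6667) = 1.291
  s(Y) = √(3.5833) = 1.893

Step 3 — r_{ij} = s_{ij} / (s_i · s_j):
  r[X,X] = 1 (diagonal).
  r[X,Y] = -1.1667 / (1.291 · 1.893) = -1.1667 / 2.4438 = -0.4774
  r[Y,Y] = 1 (diagonal).

R is symmetric with unit diagonal. Assembling:

R = [[1, -0.4774],
 [-0.4774, 1]]


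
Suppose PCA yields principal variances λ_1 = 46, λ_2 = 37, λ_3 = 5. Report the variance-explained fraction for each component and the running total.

Step 1 — total variance = trace(Sigma) = Σ λ_i = 46 + 37 + 5 = 88.

Step 2 — fraction explained by component i = λ_i / Σ λ:
  PC1: 46/88 = 0.5227
  PC2: 37/88 = 0.4205
  PC3: 5/88 = 0.0568

Step 3 — cumulative fraction after k components = (λ_1 + ... + λ_k) / Σ λ:
  k = 1: 46/88 = 0.5227
  k = 2: (46 + 37)/88 = 83/88 = 0.9432
  k = 3: (46 + 37 + 5)/88 = 88/88 = 1

Summary (fraction, with percent):

explained: PC1 0.5227 (52.27%), PC2 0.4205 (42.05%), PC3 0.0568 (5.68%);  cumulative: 0.5227, 0.9432, 1


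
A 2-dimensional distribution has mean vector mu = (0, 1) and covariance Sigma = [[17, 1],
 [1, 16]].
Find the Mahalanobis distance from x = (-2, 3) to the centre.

Step 1 — centre the observation: (x - mu) = (-2, 2).

Step 2 — invert Sigma. det(Sigma) = 17·16 - (1)² = 271.
  Sigma^{-1} = (1/det) · [[d, -b], [-b, a]] = [[0.059, -0.0037],
 [-0.0037, 0.0627]].

Step 3 — form the quadratic (x - mu)^T · Sigma^{-1} · (x - mu):
  Sigma^{-1} · (x - mu) = (-0.1255, 0.1328).
  (x - mu)^T · [Sigma^{-1} · (x - mu)] = (-2)·(-0.1255) + (2)·(0.1328) = 0.5166.

Step 4 — take square root: d = √(0.5166) ≈ 0.7188.

d(x, mu) = √(0.5166) ≈ 0.7188


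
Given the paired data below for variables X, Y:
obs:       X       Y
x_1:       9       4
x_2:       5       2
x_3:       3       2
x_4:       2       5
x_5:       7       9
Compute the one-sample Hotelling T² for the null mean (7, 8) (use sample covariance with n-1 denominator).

Step 1 — sample mean vector:
  mean(X) = (9 + 5 + 3 + 2 + 7) / 5 = 26/5 = 5.2
  mean(Y) = (4 + 2 + 2 + 5 + 9) / 5 = 22/5 = 4.4
  x̄ = (5.2, 4.4),  deviation x̄ - mu_0 = (5.2, 4.4) - (7, 8) = (-1.8, -3.6).

Step 2 — sample covariance matrix, S[i,j] = (1/(n-1)) · Σ_k (x_{k,i} - mean_i) · (x_{k,j} - mean_j), divisor n-1 = 4:
  S[X,X] = ((3.8)·(3.8) + (-0.2)·(-0.2) + (-2.2)·(-2.2) + (-3.2)·(-3.2) + (1.8)·(1.8)) / 4 = 32.8/4 = 8.2
  S[X,Y] = ((3.8)·(-0.4) + (-0.2)·(-2.4) + (-2.2)·(-2.4) + (-3.2)·(0.6) + (1.8)·(4.6)) / 4 = 10.6/4 = 2.65
  S[Y,Y] = ((-0.4)·(-0.4) + (-2.4)·(-2.4) + (-2.4)·(-2.4) + (0.6)·(0.6) + (4.6)·(4.6)) / 4 = 33.2/4 = 8.3
  S = [[8.2, 2.65],
 [2.65, 8.3]].

Step 3 — invert S. det(S) = 8.2·8.3 - (2.65)² = 61.0375.
  S^{-1} = (1/det) · [[d, -b], [-b, a]] = [[0.136, -0.0434],
 [-0.0434, 0.1343]].

Step 4 — quadratic form (x̄ - mu_0)^T · S^{-1} · (x̄ - mu_0):
  S^{-1} · (x̄ - mu_0) = (-0.0885, -0.4055),
  (x̄ - mu_0)^T · [...] = (-1.8)·(-0.0885) + (-3.6)·(-0.4055) = 1.619.

Step 5 — scale by n: T² = 5 · 1.619 = 8.095.

T² ≈ 8.095
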